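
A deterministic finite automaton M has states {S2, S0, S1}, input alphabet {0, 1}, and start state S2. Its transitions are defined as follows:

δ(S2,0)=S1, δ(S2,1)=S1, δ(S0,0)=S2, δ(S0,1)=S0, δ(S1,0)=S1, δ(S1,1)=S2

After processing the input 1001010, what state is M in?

S1

start at S2
read '1': S2 → S1
read '0': S1 → S1
read '0': S1 → S1
read '1': S1 → S2
read '0': S2 → S1
read '1': S1 → S2
read '0': S2 → S1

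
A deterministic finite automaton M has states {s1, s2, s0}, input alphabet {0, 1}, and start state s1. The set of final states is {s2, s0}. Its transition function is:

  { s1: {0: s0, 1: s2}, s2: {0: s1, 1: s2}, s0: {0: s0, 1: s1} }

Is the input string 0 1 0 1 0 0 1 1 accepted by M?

Trace: s1 -0-> s0 -1-> s1 -0-> s0 -1-> s1 -0-> s0 -0-> s0 -1-> s1 -1-> s2
End state s2 is accepting.

Yes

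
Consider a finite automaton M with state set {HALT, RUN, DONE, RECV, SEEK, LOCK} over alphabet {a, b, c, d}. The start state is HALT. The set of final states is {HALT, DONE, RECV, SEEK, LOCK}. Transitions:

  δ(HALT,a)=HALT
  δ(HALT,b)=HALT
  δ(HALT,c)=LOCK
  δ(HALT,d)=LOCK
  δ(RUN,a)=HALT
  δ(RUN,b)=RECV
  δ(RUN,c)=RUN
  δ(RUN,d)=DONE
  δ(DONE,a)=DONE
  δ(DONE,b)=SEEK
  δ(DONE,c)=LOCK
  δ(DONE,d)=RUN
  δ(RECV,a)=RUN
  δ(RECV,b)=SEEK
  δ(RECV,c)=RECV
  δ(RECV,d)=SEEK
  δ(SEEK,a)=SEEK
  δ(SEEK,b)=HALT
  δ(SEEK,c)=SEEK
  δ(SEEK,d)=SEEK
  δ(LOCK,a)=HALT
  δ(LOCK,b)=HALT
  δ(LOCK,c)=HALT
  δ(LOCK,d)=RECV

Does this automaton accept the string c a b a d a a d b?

Yes

start at HALT
read 'c': HALT → LOCK
read 'a': LOCK → HALT
read 'b': HALT → HALT
read 'a': HALT → HALT
read 'd': HALT → LOCK
read 'a': LOCK → HALT
read 'a': HALT → HALT
read 'd': HALT → LOCK
read 'b': LOCK → HALT
End state HALT is accepting.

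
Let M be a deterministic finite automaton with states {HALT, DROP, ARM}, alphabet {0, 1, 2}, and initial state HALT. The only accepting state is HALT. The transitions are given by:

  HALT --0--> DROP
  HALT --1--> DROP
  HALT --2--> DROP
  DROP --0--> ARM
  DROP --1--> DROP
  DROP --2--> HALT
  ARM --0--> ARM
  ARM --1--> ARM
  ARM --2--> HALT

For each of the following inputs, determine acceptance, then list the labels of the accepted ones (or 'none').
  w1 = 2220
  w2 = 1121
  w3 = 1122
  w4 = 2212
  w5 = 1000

w1: Trace: HALT -2-> DROP -2-> HALT -2-> DROP -0-> ARM  → end ARM, rejected
w2: Trace: HALT -1-> DROP -1-> DROP -2-> HALT -1-> DROP  → end DROP, rejected
w3: Trace: HALT -1-> DROP -1-> DROP -2-> HALT -2-> DROP  → end DROP, rejected
w4: Trace: HALT -2-> DROP -2-> HALT -1-> DROP -2-> HALT  → end HALT, accepted
w5: Trace: HALT -1-> DROP -0-> ARM -0-> ARM -0-> ARM  → end ARM, rejected

w4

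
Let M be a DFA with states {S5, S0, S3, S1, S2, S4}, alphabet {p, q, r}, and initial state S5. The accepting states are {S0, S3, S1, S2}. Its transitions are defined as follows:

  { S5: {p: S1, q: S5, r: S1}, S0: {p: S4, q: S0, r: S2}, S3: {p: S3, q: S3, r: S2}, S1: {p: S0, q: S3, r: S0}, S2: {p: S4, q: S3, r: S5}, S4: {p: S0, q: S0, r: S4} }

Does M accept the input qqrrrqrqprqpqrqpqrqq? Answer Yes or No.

Trace: S5 -q-> S5 -q-> S5 -r-> S1 -r-> S0 -r-> S2 -q-> S3 -r-> S2 -q-> S3 -p-> S3 -r-> S2 -q-> S3 -p-> S3 -q-> S3 -r-> S2 -q-> S3 -p-> S3 -q-> S3 -r-> S2 -q-> S3 -q-> S3
End state S3 is accepting.

Yes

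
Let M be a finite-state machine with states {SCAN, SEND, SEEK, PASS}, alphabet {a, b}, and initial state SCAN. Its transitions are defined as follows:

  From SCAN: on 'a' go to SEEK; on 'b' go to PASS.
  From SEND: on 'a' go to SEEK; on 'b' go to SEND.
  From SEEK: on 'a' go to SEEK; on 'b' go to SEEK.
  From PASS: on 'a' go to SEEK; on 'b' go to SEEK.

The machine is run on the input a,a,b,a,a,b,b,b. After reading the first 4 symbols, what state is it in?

start at SCAN
read 'a': SCAN → SEEK
read 'a': SEEK → SEEK
read 'b': SEEK → SEEK
read 'a': SEEK → SEEK
After 4 symbols: SEEK.

SEEK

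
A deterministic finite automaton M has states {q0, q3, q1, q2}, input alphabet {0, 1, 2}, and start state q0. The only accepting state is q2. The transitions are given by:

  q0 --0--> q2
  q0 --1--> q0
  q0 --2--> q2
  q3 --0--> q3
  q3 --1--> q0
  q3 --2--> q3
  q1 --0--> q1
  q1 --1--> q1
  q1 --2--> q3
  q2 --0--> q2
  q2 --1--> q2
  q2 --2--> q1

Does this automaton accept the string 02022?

q0 → q2 → q1 → q1 → q3 → q3
End state q3 is not accepting.

No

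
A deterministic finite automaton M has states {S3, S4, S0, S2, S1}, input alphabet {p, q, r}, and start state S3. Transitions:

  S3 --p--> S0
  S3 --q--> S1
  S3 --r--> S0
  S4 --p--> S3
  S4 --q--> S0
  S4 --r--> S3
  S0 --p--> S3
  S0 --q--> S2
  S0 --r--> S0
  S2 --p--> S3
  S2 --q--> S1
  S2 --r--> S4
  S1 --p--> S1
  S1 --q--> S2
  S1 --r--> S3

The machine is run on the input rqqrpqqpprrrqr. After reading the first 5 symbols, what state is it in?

S0

start at S3
read 'r': S3 → S0
read 'q': S0 → S2
read 'q': S2 → S1
read 'r': S1 → S3
read 'p': S3 → S0
After 5 symbols: S0.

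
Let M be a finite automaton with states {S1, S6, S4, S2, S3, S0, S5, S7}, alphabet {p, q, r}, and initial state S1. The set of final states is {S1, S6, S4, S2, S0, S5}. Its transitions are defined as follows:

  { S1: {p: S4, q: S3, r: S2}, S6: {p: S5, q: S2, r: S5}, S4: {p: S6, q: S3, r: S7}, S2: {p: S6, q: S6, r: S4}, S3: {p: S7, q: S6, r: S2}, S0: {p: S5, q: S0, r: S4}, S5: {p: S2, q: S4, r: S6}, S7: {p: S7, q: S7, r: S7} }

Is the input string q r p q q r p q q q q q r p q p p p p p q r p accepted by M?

Yes

Trace: S1 -q-> S3 -r-> S2 -p-> S6 -q-> S2 -q-> S6 -r-> S5 -p-> S2 -q-> S6 -q-> S2 -q-> S6 -q-> S2 -q-> S6 -r-> S5 -p-> S2 -q-> S6 -p-> S5 -p-> S2 -p-> S6 -p-> S5 -p-> S2 -q-> S6 -r-> S5 -p-> S2
End state S2 is accepting.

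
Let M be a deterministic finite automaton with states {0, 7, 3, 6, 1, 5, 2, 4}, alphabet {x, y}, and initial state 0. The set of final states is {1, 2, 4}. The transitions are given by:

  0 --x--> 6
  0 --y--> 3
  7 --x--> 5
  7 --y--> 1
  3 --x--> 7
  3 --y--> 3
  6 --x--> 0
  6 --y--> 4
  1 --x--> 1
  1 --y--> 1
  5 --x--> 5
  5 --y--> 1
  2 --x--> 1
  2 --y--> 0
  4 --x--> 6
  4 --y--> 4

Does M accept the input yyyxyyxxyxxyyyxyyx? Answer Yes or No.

Yes

start at 0
read 'y': 0 → 3
read 'y': 3 → 3
read 'y': 3 → 3
read 'x': 3 → 7
read 'y': 7 → 1
read 'y': 1 → 1
read 'x': 1 → 1
read 'x': 1 → 1
read 'y': 1 → 1
read 'x': 1 → 1
read 'x': 1 → 1
read 'y': 1 → 1
read 'y': 1 → 1
read 'y': 1 → 1
read 'x': 1 → 1
read 'y': 1 → 1
read 'y': 1 → 1
read 'x': 1 → 1
End state 1 is accepting.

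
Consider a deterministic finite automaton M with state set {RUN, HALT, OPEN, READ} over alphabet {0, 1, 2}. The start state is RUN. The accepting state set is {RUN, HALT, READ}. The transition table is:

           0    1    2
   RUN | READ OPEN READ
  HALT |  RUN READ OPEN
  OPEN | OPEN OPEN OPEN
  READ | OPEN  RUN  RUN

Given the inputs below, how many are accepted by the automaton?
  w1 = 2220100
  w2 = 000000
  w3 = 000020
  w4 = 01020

w1: RUN → READ → RUN → READ → OPEN → OPEN → OPEN → OPEN  → end OPEN, rejected
w2: RUN → READ → OPEN → OPEN → OPEN → OPEN → OPEN  → end OPEN, rejected
w3: RUN → READ → OPEN → OPEN → OPEN → OPEN → OPEN  → end OPEN, rejected
w4: RUN → READ → RUN → READ → RUN → READ  → end READ, accepted

1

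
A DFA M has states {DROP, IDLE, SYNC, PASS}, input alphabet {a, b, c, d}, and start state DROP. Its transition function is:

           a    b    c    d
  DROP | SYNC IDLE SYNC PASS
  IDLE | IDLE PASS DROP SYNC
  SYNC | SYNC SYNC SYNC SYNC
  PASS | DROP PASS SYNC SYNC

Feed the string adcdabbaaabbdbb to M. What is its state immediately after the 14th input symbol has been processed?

SYNC

DROP → SYNC → SYNC → SYNC → SYNC → SYNC → SYNC → SYNC → SYNC → SYNC → SYNC → SYNC → SYNC → SYNC → SYNC
After 14 symbols: SYNC.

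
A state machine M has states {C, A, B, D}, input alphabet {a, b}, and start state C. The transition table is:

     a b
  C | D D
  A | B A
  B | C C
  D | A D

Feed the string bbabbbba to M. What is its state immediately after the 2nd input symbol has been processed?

D

C → D → D
After 2 symbols: D.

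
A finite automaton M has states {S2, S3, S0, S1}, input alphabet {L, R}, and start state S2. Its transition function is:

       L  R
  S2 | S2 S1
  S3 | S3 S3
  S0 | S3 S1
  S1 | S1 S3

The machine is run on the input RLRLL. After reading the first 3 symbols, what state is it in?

S3

Trace: S2 -R-> S1 -L-> S1 -R-> S3
After 3 symbols: S3.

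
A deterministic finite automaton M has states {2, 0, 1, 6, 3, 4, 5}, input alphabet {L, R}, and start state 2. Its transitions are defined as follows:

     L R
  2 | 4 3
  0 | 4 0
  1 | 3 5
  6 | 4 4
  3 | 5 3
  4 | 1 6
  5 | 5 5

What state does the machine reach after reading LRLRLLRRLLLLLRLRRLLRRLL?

5

start at 2
read 'L': 2 → 4
read 'R': 4 → 6
read 'L': 6 → 4
read 'R': 4 → 6
read 'L': 6 → 4
read 'L': 4 → 1
read 'R': 1 → 5
read 'R': 5 → 5
read 'L': 5 → 5
read 'L': 5 → 5
read 'L': 5 → 5
read 'L': 5 → 5
read 'L': 5 → 5
read 'R': 5 → 5
read 'L': 5 → 5
read 'R': 5 → 5
read 'R': 5 → 5
read 'L': 5 → 5
read 'L': 5 → 5
read 'R': 5 → 5
read 'R': 5 → 5
read 'L': 5 → 5
read 'L': 5 → 5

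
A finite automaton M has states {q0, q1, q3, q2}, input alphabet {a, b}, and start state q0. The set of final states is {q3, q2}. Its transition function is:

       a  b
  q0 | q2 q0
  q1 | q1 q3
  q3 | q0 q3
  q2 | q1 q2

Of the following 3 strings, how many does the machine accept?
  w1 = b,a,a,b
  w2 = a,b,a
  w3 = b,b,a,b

2

w1:
  start at q0
  read 'b': q0 → q0
  read 'a': q0 → q2
  read 'a': q2 → q1
  read 'b': q1 → q3
  end q3, accepted
w2:
  start at q0
  read 'a': q0 → q2
  read 'b': q2 → q2
  read 'a': q2 → q1
  end q1, rejected
w3:
  start at q0
  read 'b': q0 → q0
  read 'b': q0 → q0
  read 'a': q0 → q2
  read 'b': q2 → q2
  end q2, accepted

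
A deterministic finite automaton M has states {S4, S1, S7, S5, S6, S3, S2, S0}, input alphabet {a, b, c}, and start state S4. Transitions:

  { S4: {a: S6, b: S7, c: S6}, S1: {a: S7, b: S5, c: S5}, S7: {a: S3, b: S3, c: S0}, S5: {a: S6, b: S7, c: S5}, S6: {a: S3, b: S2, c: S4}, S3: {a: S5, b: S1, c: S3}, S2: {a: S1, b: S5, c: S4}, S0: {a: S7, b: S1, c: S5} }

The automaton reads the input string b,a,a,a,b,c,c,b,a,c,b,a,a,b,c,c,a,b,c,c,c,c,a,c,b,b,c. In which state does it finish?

S4 → S7 → S3 → S5 → S6 → S2 → S4 → S6 → S2 → S1 → S5 → S7 → S3 → S5 → S7 → S0 → S5 → S6 → S2 → S4 → S6 → S4 → S6 → S3 → S3 → S1 → S5 → S5

S5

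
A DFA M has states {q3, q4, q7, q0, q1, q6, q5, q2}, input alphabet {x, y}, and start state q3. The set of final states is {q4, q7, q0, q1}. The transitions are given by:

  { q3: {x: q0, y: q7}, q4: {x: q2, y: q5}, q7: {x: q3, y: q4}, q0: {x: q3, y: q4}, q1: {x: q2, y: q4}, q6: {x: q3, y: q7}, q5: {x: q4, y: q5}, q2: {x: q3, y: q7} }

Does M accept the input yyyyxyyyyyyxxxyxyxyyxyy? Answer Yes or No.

Yes

start at q3
read 'y': q3 → q7
read 'y': q7 → q4
read 'y': q4 → q5
read 'y': q5 → q5
read 'x': q5 → q4
read 'y': q4 → q5
read 'y': q5 → q5
read 'y': q5 → q5
read 'y': q5 → q5
read 'y': q5 → q5
read 'y': q5 → q5
read 'x': q5 → q4
read 'x': q4 → q2
read 'x': q2 → q3
read 'y': q3 → q7
read 'x': q7 → q3
read 'y': q3 → q7
read 'x': q7 → q3
read 'y': q3 → q7
read 'y': q7 → q4
read 'x': q4 → q2
read 'y': q2 → q7
read 'y': q7 → q4
End state q4 is accepting.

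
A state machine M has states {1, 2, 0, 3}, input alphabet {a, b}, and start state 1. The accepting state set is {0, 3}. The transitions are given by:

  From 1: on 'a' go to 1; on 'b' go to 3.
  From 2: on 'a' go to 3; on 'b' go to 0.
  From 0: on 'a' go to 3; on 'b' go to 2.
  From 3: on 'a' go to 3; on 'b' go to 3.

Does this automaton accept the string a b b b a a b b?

1 → 1 → 3 → 3 → 3 → 3 → 3 → 3 → 3
End state 3 is accepting.

Yes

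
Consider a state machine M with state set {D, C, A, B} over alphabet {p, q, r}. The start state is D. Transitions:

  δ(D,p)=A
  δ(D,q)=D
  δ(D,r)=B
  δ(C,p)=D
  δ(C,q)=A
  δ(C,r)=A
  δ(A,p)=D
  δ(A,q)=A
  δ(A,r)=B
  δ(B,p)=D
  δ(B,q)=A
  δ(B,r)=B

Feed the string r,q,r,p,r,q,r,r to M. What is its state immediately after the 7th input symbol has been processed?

B

start at D
read 'r': D → B
read 'q': B → A
read 'r': A → B
read 'p': B → D
read 'r': D → B
read 'q': B → A
read 'r': A → B
After 7 symbols: B.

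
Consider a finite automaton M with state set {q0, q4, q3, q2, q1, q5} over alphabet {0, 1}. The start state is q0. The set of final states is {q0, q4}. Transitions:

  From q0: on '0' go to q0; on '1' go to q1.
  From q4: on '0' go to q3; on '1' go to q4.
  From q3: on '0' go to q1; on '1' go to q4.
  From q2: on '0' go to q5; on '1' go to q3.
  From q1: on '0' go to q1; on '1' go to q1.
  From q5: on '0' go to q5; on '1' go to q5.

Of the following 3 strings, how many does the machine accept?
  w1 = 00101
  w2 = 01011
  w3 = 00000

1

w1: Trace: q0 -0-> q0 -0-> q0 -1-> q1 -0-> q1 -1-> q1  → end q1, rejected
w2: Trace: q0 -0-> q0 -1-> q1 -0-> q1 -1-> q1 -1-> q1  → end q1, rejected
w3: Trace: q0 -0-> q0 -0-> q0 -0-> q0 -0-> q0 -0-> q0  → end q0, accepted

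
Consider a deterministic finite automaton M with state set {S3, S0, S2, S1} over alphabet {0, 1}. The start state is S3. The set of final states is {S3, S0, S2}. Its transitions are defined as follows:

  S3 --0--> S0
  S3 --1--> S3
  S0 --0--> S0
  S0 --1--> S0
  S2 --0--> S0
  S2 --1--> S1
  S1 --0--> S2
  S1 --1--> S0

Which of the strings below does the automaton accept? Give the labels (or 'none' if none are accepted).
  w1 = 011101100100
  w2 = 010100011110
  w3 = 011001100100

w1: Trace: S3 -0-> S0 -1-> S0 -1-> S0 -1-> S0 -0-> S0 -1-> S0 -1-> S0 -0-> S0 -0-> S0 -1-> S0 -0-> S0 -0-> S0  → end S0, accepted
w2: Trace: S3 -0-> S0 -1-> S0 -0-> S0 -1-> S0 -0-> S0 -0-> S0 -0-> S0 -1-> S0 -1-> S0 -1-> S0 -1-> S0 -0-> S0  → end S0, accepted
w3: Trace: S3 -0-> S0 -1-> S0 -1-> S0 -0-> S0 -0-> S0 -1-> S0 -1-> S0 -0-> S0 -0-> S0 -1-> S0 -0-> S0 -0-> S0  → end S0, accepted

w1, w2, w3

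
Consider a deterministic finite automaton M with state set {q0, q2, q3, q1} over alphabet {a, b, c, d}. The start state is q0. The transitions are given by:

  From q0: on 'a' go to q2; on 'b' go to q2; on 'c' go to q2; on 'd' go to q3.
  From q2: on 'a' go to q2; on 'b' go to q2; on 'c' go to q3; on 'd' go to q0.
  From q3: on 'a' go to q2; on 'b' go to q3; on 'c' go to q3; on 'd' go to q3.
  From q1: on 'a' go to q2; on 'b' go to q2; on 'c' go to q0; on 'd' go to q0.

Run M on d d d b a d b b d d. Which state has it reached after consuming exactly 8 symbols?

q0 → q3 → q3 → q3 → q3 → q2 → q0 → q2 → q2
After 8 symbols: q2.

q2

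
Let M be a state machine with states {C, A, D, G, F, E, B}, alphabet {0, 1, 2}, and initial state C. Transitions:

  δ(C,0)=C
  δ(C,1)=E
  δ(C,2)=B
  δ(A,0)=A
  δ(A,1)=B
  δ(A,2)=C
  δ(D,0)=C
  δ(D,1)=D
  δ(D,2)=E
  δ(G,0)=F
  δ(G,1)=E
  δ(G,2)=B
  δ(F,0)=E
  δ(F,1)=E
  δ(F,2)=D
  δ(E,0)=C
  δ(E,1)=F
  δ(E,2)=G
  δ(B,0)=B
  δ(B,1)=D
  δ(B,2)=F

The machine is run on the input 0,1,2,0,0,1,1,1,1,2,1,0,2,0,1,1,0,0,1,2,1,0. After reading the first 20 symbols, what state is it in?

G

Trace: C -0-> C -1-> E -2-> G -0-> F -0-> E -1-> F -1-> E -1-> F -1-> E -2-> G -1-> E -0-> C -2-> B -0-> B -1-> D -1-> D -0-> C -0-> C -1-> E -2-> G
After 20 symbols: G.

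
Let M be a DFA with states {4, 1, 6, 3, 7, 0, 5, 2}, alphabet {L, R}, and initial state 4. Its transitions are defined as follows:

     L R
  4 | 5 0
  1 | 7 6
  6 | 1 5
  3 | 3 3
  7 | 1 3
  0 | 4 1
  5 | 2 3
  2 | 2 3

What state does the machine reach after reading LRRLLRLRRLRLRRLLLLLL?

4 → 5 → 3 → 3 → 3 → 3 → 3 → 3 → 3 → 3 → 3 → 3 → 3 → 3 → 3 → 3 → 3 → 3 → 3 → 3 → 3

3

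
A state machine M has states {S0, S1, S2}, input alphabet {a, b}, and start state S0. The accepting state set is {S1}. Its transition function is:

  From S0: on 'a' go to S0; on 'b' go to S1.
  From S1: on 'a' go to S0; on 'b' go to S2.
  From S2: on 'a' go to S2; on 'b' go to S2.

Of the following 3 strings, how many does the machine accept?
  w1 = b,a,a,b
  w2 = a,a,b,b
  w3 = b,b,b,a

1

w1: Trace: S0 -b-> S1 -a-> S0 -a-> S0 -b-> S1  → end S1, accepted
w2: Trace: S0 -a-> S0 -a-> S0 -b-> S1 -b-> S2  → end S2, rejected
w3: Trace: S0 -b-> S1 -b-> S2 -b-> S2 -a-> S2  → end S2, rejected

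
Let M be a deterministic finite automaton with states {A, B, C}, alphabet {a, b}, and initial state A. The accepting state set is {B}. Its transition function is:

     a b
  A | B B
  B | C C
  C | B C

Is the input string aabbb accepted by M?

No

A → B → C → C → C → C
End state C is not accepting.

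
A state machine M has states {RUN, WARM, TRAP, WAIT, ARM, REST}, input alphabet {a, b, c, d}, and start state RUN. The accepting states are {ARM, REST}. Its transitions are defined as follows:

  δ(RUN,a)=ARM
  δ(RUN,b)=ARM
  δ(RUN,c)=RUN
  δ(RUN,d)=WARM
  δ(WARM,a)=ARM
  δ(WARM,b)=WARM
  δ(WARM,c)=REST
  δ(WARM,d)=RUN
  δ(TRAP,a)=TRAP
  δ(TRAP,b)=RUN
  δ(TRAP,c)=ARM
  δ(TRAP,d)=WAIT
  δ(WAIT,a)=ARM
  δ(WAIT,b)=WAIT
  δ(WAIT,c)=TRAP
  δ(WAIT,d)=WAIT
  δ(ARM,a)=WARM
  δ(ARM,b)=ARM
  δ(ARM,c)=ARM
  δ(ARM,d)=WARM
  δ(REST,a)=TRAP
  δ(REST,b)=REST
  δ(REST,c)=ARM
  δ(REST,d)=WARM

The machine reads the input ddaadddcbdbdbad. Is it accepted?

RUN → WARM → RUN → ARM → WARM → RUN → WARM → RUN → RUN → ARM → WARM → WARM → RUN → ARM → WARM → RUN
End state RUN is not accepting.

No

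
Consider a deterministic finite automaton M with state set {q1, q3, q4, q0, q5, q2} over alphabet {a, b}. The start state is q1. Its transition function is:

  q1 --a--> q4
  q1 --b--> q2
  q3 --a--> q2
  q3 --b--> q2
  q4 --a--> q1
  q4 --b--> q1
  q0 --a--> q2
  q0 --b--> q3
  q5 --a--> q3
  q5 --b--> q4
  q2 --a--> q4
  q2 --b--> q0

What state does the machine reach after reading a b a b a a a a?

q1

Trace: q1 -a-> q4 -b-> q1 -a-> q4 -b-> q1 -a-> q4 -a-> q1 -a-> q4 -a-> q1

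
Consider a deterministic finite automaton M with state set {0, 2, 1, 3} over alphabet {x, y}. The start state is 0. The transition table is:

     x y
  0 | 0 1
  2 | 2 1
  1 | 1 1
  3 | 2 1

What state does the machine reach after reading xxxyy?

start at 0
read 'x': 0 → 0
read 'x': 0 → 0
read 'x': 0 → 0
read 'y': 0 → 1
read 'y': 1 → 1

1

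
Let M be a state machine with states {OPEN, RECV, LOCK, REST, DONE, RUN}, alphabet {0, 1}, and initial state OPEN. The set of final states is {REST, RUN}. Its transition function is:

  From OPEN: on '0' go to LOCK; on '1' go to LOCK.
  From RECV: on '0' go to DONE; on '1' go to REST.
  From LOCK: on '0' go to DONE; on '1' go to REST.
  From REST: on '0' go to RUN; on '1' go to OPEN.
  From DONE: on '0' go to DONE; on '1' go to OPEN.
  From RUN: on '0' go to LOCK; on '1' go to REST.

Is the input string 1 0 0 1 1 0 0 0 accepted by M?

start at OPEN
read '1': OPEN → LOCK
read '0': LOCK → DONE
read '0': DONE → DONE
read '1': DONE → OPEN
read '1': OPEN → LOCK
read '0': LOCK → DONE
read '0': DONE → DONE
read '0': DONE → DONE
End state DONE is not accepting.

No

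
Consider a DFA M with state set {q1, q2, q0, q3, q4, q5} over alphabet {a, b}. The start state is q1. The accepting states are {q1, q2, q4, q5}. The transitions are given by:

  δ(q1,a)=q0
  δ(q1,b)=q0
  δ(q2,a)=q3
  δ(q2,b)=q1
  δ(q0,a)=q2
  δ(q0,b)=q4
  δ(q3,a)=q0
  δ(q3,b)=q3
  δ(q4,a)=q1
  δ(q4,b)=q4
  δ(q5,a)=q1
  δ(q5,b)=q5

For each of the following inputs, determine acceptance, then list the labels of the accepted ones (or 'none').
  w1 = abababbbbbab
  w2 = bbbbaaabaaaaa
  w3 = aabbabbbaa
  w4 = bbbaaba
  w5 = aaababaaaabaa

w2, w4, w5

w1: Trace: q1 -a-> q0 -b-> q4 -a-> q1 -b-> q0 -a-> q2 -b-> q1 -b-> q0 -b-> q4 -b-> q4 -b-> q4 -a-> q1 -b-> q0  → end q0, rejected
w2: Trace: q1 -b-> q0 -b-> q4 -b-> q4 -b-> q4 -a-> q1 -a-> q0 -a-> q2 -b-> q1 -a-> q0 -a-> q2 -a-> q3 -a-> q0 -a-> q2  → end q2, accepted
w3: Trace: q1 -a-> q0 -a-> q2 -b-> q1 -b-> q0 -a-> q2 -b-> q1 -b-> q0 -b-> q4 -a-> q1 -a-> q0  → end q0, rejected
w4: Trace: q1 -b-> q0 -b-> q4 -b-> q4 -a-> q1 -a-> q0 -b-> q4 -a-> q1  → end q1, accepted
w5: Trace: q1 -a-> q0 -a-> q2 -a-> q3 -b-> q3 -a-> q0 -b-> q4 -a-> q1 -a-> q0 -a-> q2 -a-> q3 -b-> q3 -a-> q0 -a-> q2  → end q2, accepted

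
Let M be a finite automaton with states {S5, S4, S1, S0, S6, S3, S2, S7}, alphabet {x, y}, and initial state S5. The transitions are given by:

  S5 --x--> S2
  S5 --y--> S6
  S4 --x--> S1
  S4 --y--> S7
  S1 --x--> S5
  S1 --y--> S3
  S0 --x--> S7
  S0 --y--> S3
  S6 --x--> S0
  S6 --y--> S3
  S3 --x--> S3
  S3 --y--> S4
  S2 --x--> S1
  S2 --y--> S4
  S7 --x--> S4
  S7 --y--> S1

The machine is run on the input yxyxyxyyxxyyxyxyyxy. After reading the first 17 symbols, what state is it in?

S4

Trace: S5 -y-> S6 -x-> S0 -y-> S3 -x-> S3 -y-> S4 -x-> S1 -y-> S3 -y-> S4 -x-> S1 -x-> S5 -y-> S6 -y-> S3 -x-> S3 -y-> S4 -x-> S1 -y-> S3 -y-> S4
After 17 symbols: S4.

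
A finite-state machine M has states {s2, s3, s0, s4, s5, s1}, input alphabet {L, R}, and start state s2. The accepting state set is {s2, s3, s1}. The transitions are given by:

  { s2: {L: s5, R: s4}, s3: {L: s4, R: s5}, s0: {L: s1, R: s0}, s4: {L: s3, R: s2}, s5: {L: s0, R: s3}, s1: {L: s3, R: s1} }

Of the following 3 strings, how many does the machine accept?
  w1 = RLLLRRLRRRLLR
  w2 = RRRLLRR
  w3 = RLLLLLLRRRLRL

w1:
  start at s2
  read 'R': s2 → s4
  read 'L': s4 → s3
  read 'L': s3 → s4
  read 'L': s4 → s3
  read 'R': s3 → s5
  read 'R': s5 → s3
  read 'L': s3 → s4
  read 'R': s4 → s2
  read 'R': s2 → s4
  read 'R': s4 → s2
  read 'L': s2 → s5
  read 'L': s5 → s0
  read 'R': s0 → s0
  end s0, rejected
w2:
  start at s2
  read 'R': s2 → s4
  read 'R': s4 → s2
  read 'R': s2 → s4
  read 'L': s4 → s3
  read 'L': s3 → s4
  read 'R': s4 → s2
  read 'R': s2 → s4
  end s4, rejected
w3:
  start at s2
  read 'R': s2 → s4
  read 'L': s4 → s3
  read 'L': s3 → s4
  read 'L': s4 → s3
  read 'L': s3 → s4
  read 'L': s4 → s3
  read 'L': s3 → s4
  read 'R': s4 → s2
  read 'R': s2 → s4
  read 'R': s4 → s2
  read 'L': s2 → s5
  read 'R': s5 → s3
  read 'L': s3 → s4
  end s4, rejected

0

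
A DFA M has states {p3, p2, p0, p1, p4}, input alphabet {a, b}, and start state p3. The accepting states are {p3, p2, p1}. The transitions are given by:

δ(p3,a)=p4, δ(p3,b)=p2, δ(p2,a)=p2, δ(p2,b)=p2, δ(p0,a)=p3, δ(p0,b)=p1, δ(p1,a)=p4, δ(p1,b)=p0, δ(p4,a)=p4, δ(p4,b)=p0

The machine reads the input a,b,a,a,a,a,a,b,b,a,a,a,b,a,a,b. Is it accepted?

Trace: p3 -a-> p4 -b-> p0 -a-> p3 -a-> p4 -a-> p4 -a-> p4 -a-> p4 -b-> p0 -b-> p1 -a-> p4 -a-> p4 -a-> p4 -b-> p0 -a-> p3 -a-> p4 -b-> p0
End state p0 is not accepting.

No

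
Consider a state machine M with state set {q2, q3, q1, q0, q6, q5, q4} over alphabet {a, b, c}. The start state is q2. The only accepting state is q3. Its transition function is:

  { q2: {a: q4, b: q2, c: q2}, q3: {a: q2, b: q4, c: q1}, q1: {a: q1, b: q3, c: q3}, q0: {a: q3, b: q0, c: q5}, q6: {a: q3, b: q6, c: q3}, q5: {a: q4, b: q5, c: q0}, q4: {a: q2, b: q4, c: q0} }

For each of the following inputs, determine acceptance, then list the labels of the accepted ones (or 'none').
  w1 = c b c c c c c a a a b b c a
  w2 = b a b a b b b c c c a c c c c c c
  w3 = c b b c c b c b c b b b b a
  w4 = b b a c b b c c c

w1

w1: q2 → q2 → q2 → q2 → q2 → q2 → q2 → q2 → q4 → q2 → q4 → q4 → q4 → q0 → q3  → end q3, accepted
w2: q2 → q2 → q4 → q4 → q2 → q2 → q2 → q2 → q2 → q2 → q2 → q4 → q0 → q5 → q0 → q5 → q0 → q5  → end q5, rejected
w3: q2 → q2 → q2 → q2 → q2 → q2 → q2 → q2 → q2 → q2 → q2 → q2 → q2 → q2 → q4  → end q4, rejected
w4: q2 → q2 → q2 → q4 → q0 → q0 → q0 → q5 → q0 → q5  → end q5, rejected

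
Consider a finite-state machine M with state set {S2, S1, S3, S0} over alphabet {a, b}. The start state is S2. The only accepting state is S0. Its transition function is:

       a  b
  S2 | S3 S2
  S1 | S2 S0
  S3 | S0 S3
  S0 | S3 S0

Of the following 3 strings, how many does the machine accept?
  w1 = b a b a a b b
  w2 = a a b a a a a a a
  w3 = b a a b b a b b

w1:
  start at S2
  read 'b': S2 → S2
  read 'a': S2 → S3
  read 'b': S3 → S3
  read 'a': S3 → S0
  read 'a': S0 → S3
  read 'b': S3 → S3
  read 'b': S3 → S3
  end S3, rejected
w2:
  start at S2
  read 'a': S2 → S3
  read 'a': S3 → S0
  read 'b': S0 → S0
  read 'a': S0 → S3
  read 'a': S3 → S0
  read 'a': S0 → S3
  read 'a': S3 → S0
  read 'a': S0 → S3
  read 'a': S3 → S0
  end S0, accepted
w3:
  start at S2
  read 'b': S2 → S2
  read 'a': S2 → S3
  read 'a': S3 → S0
  read 'b': S0 → S0
  read 'b': S0 → S0
  read 'a': S0 → S3
  read 'b': S3 → S3
  read 'b': S3 → S3
  end S3, rejected

1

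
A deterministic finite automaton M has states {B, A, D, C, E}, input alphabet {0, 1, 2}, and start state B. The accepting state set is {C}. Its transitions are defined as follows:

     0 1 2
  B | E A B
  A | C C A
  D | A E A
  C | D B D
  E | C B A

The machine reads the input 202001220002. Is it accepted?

start at B
read '2': B → B
read '0': B → E
read '2': E → A
read '0': A → C
read '0': C → D
read '1': D → E
read '2': E → A
read '2': A → A
read '0': A → C
read '0': C → D
read '0': D → A
read '2': A → A
End state A is not accepting.

No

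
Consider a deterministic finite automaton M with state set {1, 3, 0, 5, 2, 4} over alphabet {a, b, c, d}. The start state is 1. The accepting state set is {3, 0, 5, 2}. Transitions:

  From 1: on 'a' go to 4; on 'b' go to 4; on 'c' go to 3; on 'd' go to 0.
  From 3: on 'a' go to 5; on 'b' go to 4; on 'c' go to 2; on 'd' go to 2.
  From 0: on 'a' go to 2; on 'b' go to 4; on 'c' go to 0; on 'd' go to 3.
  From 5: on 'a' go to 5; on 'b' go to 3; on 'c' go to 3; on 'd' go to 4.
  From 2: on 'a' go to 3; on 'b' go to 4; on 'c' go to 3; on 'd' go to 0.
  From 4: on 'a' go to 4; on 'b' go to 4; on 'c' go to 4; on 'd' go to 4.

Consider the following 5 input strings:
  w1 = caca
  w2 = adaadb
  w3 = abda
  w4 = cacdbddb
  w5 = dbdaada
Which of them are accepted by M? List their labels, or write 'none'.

w1

w1: 1 → 3 → 5 → 3 → 5  → end 5, accepted
w2: 1 → 4 → 4 → 4 → 4 → 4 → 4  → end 4, rejected
w3: 1 → 4 → 4 → 4 → 4  → end 4, rejected
w4: 1 → 3 → 5 → 3 → 2 → 4 → 4 → 4 → 4  → end 4, rejected
w5: 1 → 0 → 4 → 4 → 4 → 4 → 4 → 4  → end 4, rejected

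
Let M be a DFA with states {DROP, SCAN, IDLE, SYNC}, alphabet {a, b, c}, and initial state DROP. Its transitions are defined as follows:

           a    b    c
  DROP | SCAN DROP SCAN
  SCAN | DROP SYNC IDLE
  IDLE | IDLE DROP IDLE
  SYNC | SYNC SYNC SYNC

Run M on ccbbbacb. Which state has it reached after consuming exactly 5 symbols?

DROP

DROP → SCAN → IDLE → DROP → DROP → DROP
After 5 symbols: DROP.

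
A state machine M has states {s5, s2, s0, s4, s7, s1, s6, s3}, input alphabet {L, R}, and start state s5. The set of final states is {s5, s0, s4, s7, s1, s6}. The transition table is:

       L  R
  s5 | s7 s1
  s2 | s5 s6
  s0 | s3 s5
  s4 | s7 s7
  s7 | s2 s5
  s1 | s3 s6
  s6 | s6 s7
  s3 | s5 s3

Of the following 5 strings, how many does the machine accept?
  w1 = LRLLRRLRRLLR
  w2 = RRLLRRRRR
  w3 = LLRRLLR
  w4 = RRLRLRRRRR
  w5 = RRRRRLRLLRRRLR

5

w1: s5 → s7 → s5 → s7 → s2 → s6 → s7 → s2 → s6 → s7 → s2 → s5 → s1  → end s1, accepted
w2: s5 → s1 → s6 → s6 → s6 → s7 → s5 → s1 → s6 → s7  → end s7, accepted
w3: s5 → s7 → s2 → s6 → s7 → s2 → s5 → s1  → end s1, accepted
w4: s5 → s1 → s6 → s6 → s7 → s2 → s6 → s7 → s5 → s1 → s6  → end s6, accepted
w5: s5 → s1 → s6 → s7 → s5 → s1 → s3 → s3 → s5 → s7 → s5 → s1 → s6 → s6 → s7  → end s7, accepted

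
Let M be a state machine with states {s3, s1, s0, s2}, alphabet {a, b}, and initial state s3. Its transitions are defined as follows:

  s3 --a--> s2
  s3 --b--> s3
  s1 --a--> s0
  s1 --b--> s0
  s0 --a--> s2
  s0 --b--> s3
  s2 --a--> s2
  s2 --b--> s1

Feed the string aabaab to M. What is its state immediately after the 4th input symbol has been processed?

s3 → s2 → s2 → s1 → s0
After 4 symbols: s0.

s0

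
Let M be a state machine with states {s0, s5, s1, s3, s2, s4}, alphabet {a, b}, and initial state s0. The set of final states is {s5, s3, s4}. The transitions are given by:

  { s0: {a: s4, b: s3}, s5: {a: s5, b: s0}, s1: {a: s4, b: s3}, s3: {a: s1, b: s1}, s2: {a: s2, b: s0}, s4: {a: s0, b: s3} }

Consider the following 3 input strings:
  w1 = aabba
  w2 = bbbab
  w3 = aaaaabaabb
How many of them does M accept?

w1: s0 → s4 → s0 → s3 → s1 → s4  → end s4, accepted
w2: s0 → s3 → s1 → s3 → s1 → s3  → end s3, accepted
w3: s0 → s4 → s0 → s4 → s0 → s4 → s3 → s1 → s4 → s3 → s1  → end s1, rejected

2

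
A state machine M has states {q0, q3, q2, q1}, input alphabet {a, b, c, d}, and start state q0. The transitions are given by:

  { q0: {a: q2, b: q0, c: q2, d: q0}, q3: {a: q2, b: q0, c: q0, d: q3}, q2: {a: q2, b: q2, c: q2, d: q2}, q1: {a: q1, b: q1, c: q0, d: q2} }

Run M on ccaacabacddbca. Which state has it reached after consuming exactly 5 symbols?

q0 → q2 → q2 → q2 → q2 → q2
After 5 symbols: q2.

q2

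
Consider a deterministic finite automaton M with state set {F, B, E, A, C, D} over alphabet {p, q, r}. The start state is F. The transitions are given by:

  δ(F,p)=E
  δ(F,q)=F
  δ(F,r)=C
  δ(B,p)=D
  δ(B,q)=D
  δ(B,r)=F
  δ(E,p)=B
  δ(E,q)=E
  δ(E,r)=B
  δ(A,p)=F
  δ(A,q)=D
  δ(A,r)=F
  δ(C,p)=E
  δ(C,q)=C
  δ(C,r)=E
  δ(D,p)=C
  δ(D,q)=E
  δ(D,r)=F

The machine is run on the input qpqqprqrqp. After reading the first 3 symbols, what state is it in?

Trace: F -q-> F -p-> E -q-> E
After 3 symbols: E.

E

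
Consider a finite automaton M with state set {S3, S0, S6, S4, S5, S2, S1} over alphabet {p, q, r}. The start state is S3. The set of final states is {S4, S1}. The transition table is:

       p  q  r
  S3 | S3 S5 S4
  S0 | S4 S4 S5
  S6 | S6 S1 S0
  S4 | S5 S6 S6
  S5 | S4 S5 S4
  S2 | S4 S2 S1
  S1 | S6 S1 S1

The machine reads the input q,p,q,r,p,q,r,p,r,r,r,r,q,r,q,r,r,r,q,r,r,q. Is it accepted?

Yes

start at S3
read 'q': S3 → S5
read 'p': S5 → S4
read 'q': S4 → S6
read 'r': S6 → S0
read 'p': S0 → S4
read 'q': S4 → S6
read 'r': S6 → S0
read 'p': S0 → S4
read 'r': S4 → S6
read 'r': S6 → S0
read 'r': S0 → S5
read 'r': S5 → S4
read 'q': S4 → S6
read 'r': S6 → S0
read 'q': S0 → S4
read 'r': S4 → S6
read 'r': S6 → S0
read 'r': S0 → S5
read 'q': S5 → S5
read 'r': S5 → S4
read 'r': S4 → S6
read 'q': S6 → S1
End state S1 is accepting.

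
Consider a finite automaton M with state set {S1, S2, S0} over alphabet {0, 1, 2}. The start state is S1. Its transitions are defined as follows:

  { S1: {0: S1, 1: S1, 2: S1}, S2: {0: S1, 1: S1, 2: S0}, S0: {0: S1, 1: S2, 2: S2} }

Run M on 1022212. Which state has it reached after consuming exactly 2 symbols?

start at S1
read '1': S1 → S1
read '0': S1 → S1
After 2 symbols: S1.

S1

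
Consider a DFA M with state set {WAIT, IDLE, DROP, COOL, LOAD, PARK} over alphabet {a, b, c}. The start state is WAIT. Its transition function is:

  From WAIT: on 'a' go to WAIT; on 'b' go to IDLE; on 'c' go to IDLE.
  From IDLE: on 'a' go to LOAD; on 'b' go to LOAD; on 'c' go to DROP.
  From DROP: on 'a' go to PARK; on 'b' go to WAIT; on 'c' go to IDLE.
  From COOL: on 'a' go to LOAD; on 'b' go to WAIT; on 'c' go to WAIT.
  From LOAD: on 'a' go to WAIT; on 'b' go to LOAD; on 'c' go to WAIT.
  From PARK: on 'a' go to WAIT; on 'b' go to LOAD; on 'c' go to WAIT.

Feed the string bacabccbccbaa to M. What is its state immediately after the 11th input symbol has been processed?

start at WAIT
read 'b': WAIT → IDLE
read 'a': IDLE → LOAD
read 'c': LOAD → WAIT
read 'a': WAIT → WAIT
read 'b': WAIT → IDLE
read 'c': IDLE → DROP
read 'c': DROP → IDLE
read 'b': IDLE → LOAD
read 'c': LOAD → WAIT
read 'c': WAIT → IDLE
read 'b': IDLE → LOAD
After 11 symbols: LOAD.

LOAD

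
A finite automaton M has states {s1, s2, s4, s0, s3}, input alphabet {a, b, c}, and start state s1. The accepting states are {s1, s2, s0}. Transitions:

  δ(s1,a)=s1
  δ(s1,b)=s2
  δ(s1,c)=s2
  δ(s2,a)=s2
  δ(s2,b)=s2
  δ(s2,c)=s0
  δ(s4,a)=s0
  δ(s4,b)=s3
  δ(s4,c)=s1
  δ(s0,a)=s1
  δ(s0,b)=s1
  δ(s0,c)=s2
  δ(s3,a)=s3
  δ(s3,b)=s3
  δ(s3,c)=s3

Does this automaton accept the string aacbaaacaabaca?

start at s1
read 'a': s1 → s1
read 'a': s1 → s1
read 'c': s1 → s2
read 'b': s2 → s2
read 'a': s2 → s2
read 'a': s2 → s2
read 'a': s2 → s2
read 'c': s2 → s0
read 'a': s0 → s1
read 'a': s1 → s1
read 'b': s1 → s2
read 'a': s2 → s2
read 'c': s2 → s0
read 'a': s0 → s1
End state s1 is accepting.

Yes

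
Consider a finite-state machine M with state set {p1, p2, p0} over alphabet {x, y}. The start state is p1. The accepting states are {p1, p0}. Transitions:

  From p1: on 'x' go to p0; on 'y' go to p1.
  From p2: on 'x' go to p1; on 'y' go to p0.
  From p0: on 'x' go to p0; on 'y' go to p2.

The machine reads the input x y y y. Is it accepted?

No

Trace: p1 -x-> p0 -y-> p2 -y-> p0 -y-> p2
End state p2 is not accepting.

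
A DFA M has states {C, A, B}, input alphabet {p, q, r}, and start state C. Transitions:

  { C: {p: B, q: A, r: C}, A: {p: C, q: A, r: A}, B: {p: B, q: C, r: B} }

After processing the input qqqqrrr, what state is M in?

Trace: C -q-> A -q-> A -q-> A -q-> A -r-> A -r-> A -r-> A

A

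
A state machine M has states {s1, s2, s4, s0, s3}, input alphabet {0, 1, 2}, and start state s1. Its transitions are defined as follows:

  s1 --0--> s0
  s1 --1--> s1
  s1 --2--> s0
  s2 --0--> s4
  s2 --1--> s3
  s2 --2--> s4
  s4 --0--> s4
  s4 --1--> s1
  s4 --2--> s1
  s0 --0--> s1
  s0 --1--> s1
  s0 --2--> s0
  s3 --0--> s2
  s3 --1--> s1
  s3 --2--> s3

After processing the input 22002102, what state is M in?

start at s1
read '2': s1 → s0
read '2': s0 → s0
read '0': s0 → s1
read '0': s1 → s0
read '2': s0 → s0
read '1': s0 → s1
read '0': s1 → s0
read '2': s0 → s0

s0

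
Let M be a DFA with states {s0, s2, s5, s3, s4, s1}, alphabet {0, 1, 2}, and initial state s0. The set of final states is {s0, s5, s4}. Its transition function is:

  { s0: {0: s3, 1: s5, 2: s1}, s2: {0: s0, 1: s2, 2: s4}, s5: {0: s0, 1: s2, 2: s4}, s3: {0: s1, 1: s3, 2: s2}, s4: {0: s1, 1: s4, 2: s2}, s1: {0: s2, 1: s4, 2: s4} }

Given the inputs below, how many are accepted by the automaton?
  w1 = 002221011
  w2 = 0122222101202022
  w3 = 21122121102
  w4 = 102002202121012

w1: s0 → s3 → s1 → s4 → s2 → s4 → s4 → s1 → s4 → s4  → end s4, accepted
w2: s0 → s3 → s3 → s2 → s4 → s2 → s4 → s2 → s2 → s0 → s5 → s4 → s1 → s4 → s1 → s4 → s2  → end s2, rejected
w3: s0 → s1 → s4 → s4 → s2 → s4 → s4 → s2 → s2 → s2 → s0 → s1  → end s1, rejected
w4: s0 → s5 → s0 → s1 → s2 → s0 → s1 → s4 → s1 → s4 → s4 → s2 → s2 → s0 → s5 → s4  → end s4, accepted

2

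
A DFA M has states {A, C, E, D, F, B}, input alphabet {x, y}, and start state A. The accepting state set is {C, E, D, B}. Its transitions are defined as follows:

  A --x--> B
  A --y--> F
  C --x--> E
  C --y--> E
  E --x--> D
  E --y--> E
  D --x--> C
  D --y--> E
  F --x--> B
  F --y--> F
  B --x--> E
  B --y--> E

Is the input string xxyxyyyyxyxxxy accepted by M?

start at A
read 'x': A → B
read 'x': B → E
read 'y': E → E
read 'x': E → D
read 'y': D → E
read 'y': E → E
read 'y': E → E
read 'y': E → E
read 'x': E → D
read 'y': D → E
read 'x': E → D
read 'x': D → C
read 'x': C → E
read 'y': E → E
End state E is accepting.

Yes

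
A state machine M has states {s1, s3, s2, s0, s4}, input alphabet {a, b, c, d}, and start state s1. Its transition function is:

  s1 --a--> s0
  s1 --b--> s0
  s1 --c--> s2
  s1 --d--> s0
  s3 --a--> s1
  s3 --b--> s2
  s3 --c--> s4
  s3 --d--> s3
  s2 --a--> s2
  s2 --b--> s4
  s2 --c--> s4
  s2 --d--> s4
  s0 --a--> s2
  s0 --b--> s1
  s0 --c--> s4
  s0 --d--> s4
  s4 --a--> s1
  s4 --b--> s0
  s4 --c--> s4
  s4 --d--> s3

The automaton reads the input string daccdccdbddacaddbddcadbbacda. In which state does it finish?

s1 → s0 → s2 → s4 → s4 → s3 → s4 → s4 → s3 → s2 → s4 → s3 → s1 → s2 → s2 → s4 → s3 → s2 → s4 → s3 → s4 → s1 → s0 → s1 → s0 → s2 → s4 → s3 → s1

s1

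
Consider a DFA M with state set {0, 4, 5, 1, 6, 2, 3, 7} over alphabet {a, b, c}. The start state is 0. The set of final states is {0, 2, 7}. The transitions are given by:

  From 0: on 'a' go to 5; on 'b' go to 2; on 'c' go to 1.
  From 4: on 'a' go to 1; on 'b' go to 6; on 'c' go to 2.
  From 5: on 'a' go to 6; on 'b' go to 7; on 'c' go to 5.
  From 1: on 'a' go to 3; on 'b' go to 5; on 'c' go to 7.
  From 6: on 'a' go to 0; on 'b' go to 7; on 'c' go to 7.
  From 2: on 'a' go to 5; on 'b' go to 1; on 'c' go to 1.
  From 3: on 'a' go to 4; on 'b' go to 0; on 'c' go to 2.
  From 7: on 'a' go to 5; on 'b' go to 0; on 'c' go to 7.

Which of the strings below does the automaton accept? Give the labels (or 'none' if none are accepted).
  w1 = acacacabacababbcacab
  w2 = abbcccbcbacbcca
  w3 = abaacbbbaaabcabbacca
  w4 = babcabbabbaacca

w1

w1: Trace: 0 -a-> 5 -c-> 5 -a-> 6 -c-> 7 -a-> 5 -c-> 5 -a-> 6 -b-> 7 -a-> 5 -c-> 5 -a-> 6 -b-> 7 -a-> 5 -b-> 7 -b-> 0 -c-> 1 -a-> 3 -c-> 2 -a-> 5 -b-> 7  → end 7, accepted
w2: Trace: 0 -a-> 5 -b-> 7 -b-> 0 -c-> 1 -c-> 7 -c-> 7 -b-> 0 -c-> 1 -b-> 5 -a-> 6 -c-> 7 -b-> 0 -c-> 1 -c-> 7 -a-> 5  → end 5, rejected
w3: Trace: 0 -a-> 5 -b-> 7 -a-> 5 -a-> 6 -c-> 7 -b-> 0 -b-> 2 -b-> 1 -a-> 3 -a-> 4 -a-> 1 -b-> 5 -c-> 5 -a-> 6 -b-> 7 -b-> 0 -a-> 5 -c-> 5 -c-> 5 -a-> 6  → end 6, rejected
w4: Trace: 0 -b-> 2 -a-> 5 -b-> 7 -c-> 7 -a-> 5 -b-> 7 -b-> 0 -a-> 5 -b-> 7 -b-> 0 -a-> 5 -a-> 6 -c-> 7 -c-> 7 -a-> 5  → end 5, rejected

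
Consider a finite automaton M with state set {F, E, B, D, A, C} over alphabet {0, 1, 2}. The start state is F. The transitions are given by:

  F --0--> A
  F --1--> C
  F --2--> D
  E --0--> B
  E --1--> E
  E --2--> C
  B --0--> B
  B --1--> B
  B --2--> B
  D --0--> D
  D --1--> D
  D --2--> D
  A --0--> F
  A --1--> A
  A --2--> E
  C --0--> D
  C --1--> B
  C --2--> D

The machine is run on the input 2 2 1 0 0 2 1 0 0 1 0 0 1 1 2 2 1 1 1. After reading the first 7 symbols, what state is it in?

D

start at F
read '2': F → D
read '2': D → D
read '1': D → D
read '0': D → D
read '0': D → D
read '2': D → D
read '1': D → D
After 7 symbols: D.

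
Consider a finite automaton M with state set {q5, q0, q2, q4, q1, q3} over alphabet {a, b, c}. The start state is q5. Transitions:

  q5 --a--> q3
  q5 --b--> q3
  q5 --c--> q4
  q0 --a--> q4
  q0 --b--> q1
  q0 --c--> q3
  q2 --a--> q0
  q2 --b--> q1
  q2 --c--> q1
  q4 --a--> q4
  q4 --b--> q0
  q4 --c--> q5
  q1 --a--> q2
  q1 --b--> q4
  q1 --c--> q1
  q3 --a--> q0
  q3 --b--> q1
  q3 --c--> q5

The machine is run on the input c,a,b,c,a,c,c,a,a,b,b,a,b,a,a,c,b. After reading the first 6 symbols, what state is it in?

q3

q5 → q4 → q4 → q0 → q3 → q0 → q3
After 6 symbols: q3.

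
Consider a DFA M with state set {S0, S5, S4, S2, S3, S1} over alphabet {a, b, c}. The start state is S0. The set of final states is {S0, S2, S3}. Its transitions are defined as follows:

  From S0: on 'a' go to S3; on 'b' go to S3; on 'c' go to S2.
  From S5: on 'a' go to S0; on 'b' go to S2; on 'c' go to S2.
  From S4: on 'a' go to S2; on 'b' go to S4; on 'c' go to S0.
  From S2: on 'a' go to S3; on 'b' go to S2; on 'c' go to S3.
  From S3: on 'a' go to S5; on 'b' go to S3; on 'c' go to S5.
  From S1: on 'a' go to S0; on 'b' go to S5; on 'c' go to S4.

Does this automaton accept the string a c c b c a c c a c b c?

Yes

Trace: S0 -a-> S3 -c-> S5 -c-> S2 -b-> S2 -c-> S3 -a-> S5 -c-> S2 -c-> S3 -a-> S5 -c-> S2 -b-> S2 -c-> S3
End state S3 is accepting.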